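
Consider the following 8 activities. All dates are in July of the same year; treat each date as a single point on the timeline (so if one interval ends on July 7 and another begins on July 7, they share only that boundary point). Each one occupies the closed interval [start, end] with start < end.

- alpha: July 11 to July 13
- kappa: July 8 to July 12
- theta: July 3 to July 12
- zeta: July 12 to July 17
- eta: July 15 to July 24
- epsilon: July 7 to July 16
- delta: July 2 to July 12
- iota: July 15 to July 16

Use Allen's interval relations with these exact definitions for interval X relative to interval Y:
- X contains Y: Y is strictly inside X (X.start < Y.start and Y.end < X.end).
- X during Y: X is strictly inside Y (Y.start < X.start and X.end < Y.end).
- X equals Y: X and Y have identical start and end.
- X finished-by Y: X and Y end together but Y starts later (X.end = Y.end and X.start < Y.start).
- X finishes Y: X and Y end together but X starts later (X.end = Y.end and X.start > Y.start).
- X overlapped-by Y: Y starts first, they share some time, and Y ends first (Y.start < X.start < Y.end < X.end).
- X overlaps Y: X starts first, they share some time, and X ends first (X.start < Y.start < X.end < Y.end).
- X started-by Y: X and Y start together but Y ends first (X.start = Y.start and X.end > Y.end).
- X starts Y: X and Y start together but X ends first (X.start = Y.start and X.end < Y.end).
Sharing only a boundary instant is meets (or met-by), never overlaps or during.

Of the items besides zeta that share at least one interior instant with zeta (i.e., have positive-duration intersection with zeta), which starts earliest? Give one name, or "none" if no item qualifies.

Target zeta = [July 12, July 17].
alpha [July 11, July 13] → overlaps → candidate.
delta [July 2, July 12] → meets → excluded.
epsilon [July 7, July 16] → overlaps → candidate.
eta [July 15, July 24] → overlapped-by → candidate.
iota [July 15, July 16] → during → candidate.
kappa [July 8, July 12] → meets → excluded.
theta [July 3, July 12] → meets → excluded.
Among candidates, earliest start is July 7 → epsilon.

epsilon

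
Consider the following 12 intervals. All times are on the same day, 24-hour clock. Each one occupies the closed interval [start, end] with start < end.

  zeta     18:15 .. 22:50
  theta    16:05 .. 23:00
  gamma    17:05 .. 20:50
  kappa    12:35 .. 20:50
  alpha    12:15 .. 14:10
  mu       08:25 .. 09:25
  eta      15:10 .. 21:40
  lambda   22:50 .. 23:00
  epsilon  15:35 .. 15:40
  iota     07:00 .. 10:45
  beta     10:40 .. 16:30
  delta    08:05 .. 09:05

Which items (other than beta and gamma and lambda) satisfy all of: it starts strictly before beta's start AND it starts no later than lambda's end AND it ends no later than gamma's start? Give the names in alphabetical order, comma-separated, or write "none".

delta, iota, mu

Conditions: its start is strictly before beta's start (X.start < 10:40) AND its start is no later than lambda's end (X.start <= 23:00) AND its end is no later than gamma's start (X.end <= 17:05).
alpha: start 12:15 < 10:40? ✗; start 12:15 <= 23:00? ✓; end 14:10 <= 17:05? ✓ → no.
delta: start 08:05 < 10:40? ✓; start 08:05 <= 23:00? ✓; end 09:05 <= 17:05? ✓ → yes.
epsilon: start 15:35 < 10:40? ✗; start 15:35 <= 23:00? ✓; end 15:40 <= 17:05? ✓ → no.
eta: start 15:10 < 10:40? ✗; start 15:10 <= 23:00? ✓; end 21:40 <= 17:05? ✗ → no.
iota: start 07:00 < 10:40? ✓; start 07:00 <= 23:00? ✓; end 10:45 <= 17:05? ✓ → yes.
kappa: start 12:35 < 10:40? ✗; start 12:35 <= 23:00? ✓; end 20:50 <= 17:05? ✗ → no.
mu: start 08:25 < 10:40? ✓; start 08:25 <= 23:00? ✓; end 09:25 <= 17:05? ✓ → yes.
theta: start 16:05 < 10:40? ✗; start 16:05 <= 23:00? ✓; end 23:00 <= 17:05? ✗ → no.
zeta: start 18:15 < 10:40? ✗; start 18:15 <= 23:00? ✓; end 22:50 <= 17:05? ✗ → no.
Result: delta, iota, mu.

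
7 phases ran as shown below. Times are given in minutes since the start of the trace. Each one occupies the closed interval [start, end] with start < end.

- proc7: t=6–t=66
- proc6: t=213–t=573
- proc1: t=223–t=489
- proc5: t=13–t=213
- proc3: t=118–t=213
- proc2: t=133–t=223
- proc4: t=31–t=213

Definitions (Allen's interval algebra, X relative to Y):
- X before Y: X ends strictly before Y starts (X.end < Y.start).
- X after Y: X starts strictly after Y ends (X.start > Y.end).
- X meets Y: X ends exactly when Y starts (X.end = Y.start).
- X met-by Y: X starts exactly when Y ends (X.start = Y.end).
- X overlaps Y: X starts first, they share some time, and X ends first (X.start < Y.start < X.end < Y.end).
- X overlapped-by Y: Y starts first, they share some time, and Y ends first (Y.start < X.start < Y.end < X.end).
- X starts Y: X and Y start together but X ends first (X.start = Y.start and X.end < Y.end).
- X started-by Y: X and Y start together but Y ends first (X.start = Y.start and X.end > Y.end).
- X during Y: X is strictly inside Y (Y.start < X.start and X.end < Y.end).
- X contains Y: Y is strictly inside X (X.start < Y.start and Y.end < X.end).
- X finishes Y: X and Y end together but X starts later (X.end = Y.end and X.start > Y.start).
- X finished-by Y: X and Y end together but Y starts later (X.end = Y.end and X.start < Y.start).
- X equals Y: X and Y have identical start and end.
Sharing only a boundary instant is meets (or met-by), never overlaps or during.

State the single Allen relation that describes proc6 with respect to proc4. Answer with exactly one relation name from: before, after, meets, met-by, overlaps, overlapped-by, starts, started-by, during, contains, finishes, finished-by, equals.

met-by

proc6 = [t=213, t=573]; proc4 = [t=31, t=213].
Compare endpoints: proc6.start > proc4.start, proc6.start = proc4.end, proc6.end > proc4.start, proc6.end > proc4.end.
That pattern is 'met-by'.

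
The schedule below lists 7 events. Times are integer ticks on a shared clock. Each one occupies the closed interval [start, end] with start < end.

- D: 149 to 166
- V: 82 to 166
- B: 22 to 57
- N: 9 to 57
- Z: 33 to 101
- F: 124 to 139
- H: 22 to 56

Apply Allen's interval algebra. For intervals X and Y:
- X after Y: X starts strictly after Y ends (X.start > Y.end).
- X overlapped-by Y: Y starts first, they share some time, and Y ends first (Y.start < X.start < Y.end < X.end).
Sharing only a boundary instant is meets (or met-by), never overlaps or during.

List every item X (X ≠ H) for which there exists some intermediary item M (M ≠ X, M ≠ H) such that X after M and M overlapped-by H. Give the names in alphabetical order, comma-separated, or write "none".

D, F

Target H = [22, 56].
Intermediaries M with M overlapped-by H: Z.
Via Z — items with X after Z: D, F.
Union: D, F.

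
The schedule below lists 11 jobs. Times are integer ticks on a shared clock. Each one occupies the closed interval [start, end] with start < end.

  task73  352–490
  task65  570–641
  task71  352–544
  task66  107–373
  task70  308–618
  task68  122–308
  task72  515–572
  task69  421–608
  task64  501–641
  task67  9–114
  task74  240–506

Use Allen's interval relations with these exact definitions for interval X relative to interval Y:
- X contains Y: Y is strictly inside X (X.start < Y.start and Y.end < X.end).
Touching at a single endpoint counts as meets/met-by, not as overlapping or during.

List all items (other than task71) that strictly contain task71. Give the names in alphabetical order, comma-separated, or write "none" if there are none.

Target task71 = [352, 544].
task64 [501, 641] → overlapped-by → no.
task65 [570, 641] → after → no.
task66 [107, 373] → overlaps → no.
task67 [9, 114] → before → no.
task68 [122, 308] → before → no.
task69 [421, 608] → overlapped-by → no.
task70 [308, 618] → contains → yes.
task72 [515, 572] → overlapped-by → no.
task73 [352, 490] → starts → no.
task74 [240, 506] → overlaps → no.
Result: task70.

task70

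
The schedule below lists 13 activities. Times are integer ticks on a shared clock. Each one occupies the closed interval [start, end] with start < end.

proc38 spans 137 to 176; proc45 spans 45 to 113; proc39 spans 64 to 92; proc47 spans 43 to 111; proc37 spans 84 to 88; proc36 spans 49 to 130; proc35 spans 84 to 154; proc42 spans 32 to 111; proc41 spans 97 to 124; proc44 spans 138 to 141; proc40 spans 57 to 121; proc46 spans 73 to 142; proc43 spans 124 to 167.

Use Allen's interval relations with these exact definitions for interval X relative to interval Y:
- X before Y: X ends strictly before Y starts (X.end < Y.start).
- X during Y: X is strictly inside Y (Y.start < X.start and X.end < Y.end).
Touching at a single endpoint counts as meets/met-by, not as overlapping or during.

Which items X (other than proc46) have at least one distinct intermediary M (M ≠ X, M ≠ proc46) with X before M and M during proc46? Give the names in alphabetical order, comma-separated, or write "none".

proc36, proc37, proc39, proc40, proc41, proc42, proc45, proc47

Target proc46 = [73, 142].
Intermediaries M with M during proc46: proc37, proc41, proc44.
Via proc37 — items with X before proc37: none.
Via proc41 — items with X before proc41: proc37, proc39.
Via proc44 — items with X before proc44: proc36, proc37, proc39, proc40, proc41, proc42, proc45, proc47.
Union: proc36, proc37, proc39, proc40, proc41, proc42, proc45, proc47.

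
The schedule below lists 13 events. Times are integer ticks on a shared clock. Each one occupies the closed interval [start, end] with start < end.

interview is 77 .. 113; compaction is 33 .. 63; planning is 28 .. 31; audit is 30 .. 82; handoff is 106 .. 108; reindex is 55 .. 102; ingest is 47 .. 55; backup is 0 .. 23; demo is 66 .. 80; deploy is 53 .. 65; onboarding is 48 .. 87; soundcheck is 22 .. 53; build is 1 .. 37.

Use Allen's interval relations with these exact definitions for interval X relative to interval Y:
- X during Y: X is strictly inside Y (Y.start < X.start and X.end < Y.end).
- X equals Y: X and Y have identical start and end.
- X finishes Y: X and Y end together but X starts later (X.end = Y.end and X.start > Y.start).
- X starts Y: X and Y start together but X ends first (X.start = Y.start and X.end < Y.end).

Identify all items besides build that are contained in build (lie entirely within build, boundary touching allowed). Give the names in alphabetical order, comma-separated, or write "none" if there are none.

Target build = [1, 37].
audit [30, 82] → overlapped-by → no.
backup [0, 23] → overlaps → no.
compaction [33, 63] → overlapped-by → no.
demo [66, 80] → after → no.
deploy [53, 65] → after → no.
handoff [106, 108] → after → no.
ingest [47, 55] → after → no.
interview [77, 113] → after → no.
onboarding [48, 87] → after → no.
planning [28, 31] → during → yes.
reindex [55, 102] → after → no.
soundcheck [22, 53] → overlapped-by → no.
Result: planning.

planning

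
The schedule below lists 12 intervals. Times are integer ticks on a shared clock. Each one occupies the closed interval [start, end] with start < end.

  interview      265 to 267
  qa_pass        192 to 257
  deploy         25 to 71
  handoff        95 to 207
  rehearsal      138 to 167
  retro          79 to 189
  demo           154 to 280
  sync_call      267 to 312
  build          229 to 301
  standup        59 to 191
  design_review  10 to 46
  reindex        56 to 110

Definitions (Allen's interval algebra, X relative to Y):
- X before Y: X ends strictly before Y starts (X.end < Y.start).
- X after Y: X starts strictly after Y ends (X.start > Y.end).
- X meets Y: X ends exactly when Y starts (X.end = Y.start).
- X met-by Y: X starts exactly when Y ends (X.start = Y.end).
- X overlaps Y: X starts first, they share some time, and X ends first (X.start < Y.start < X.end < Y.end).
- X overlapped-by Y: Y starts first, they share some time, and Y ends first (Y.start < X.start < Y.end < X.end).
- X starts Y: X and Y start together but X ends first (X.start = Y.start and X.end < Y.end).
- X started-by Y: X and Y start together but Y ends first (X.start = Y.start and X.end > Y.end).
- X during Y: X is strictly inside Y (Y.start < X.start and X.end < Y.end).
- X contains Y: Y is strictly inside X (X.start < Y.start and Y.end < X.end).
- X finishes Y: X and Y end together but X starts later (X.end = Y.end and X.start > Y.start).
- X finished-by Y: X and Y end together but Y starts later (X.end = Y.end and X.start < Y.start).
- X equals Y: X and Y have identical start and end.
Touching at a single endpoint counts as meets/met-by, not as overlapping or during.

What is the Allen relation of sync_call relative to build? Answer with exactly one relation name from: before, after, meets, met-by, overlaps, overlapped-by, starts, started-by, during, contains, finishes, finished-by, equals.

sync_call = [267, 312]; build = [229, 301].
Compare endpoints: sync_call.start > build.start, sync_call.start < build.end, sync_call.end > build.start, sync_call.end > build.end.
That pattern is 'overlapped-by'.

overlapped-by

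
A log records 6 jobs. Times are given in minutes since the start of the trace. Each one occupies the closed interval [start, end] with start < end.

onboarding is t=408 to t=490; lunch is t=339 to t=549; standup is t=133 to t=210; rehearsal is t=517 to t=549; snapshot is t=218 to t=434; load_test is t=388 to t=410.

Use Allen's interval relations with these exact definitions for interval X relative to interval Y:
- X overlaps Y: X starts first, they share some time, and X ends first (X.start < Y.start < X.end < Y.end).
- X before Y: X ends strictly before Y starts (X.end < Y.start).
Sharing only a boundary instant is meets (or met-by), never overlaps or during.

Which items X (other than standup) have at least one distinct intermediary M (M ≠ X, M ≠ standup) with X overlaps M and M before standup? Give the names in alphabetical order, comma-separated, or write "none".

none

Target standup = [t=133, t=210].
Intermediaries M with M before standup: none.
Union: none.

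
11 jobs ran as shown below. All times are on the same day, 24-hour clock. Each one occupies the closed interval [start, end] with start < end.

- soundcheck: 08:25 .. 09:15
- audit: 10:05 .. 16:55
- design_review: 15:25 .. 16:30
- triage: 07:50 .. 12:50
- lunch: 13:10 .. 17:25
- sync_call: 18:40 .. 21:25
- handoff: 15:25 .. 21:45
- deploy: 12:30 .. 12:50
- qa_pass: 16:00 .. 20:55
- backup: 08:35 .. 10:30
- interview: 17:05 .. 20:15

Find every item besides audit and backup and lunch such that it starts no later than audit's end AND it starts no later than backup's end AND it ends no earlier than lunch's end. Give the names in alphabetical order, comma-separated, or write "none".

Conditions: its start is no later than audit's end (X.start <= 16:55) AND its start is no later than backup's end (X.start <= 10:30) AND its end is no earlier than lunch's end (X.end >= 17:25).
deploy: start 12:30 <= 16:55? ✓; start 12:30 <= 10:30? ✗; end 12:50 >= 17:25? ✗ → no.
design_review: start 15:25 <= 16:55? ✓; start 15:25 <= 10:30? ✗; end 16:30 >= 17:25? ✗ → no.
handoff: start 15:25 <= 16:55? ✓; start 15:25 <= 10:30? ✗; end 21:45 >= 17:25? ✓ → no.
interview: start 17:05 <= 16:55? ✗; start 17:05 <= 10:30? ✗; end 20:15 >= 17:25? ✓ → no.
qa_pass: start 16:00 <= 16:55? ✓; start 16:00 <= 10:30? ✗; end 20:55 >= 17:25? ✓ → no.
soundcheck: start 08:25 <= 16:55? ✓; start 08:25 <= 10:30? ✓; end 09:15 >= 17:25? ✗ → no.
sync_call: start 18:40 <= 16:55? ✗; start 18:40 <= 10:30? ✗; end 21:25 >= 17:25? ✓ → no.
triage: start 07:50 <= 16:55? ✓; start 07:50 <= 10:30? ✓; end 12:50 >= 17:25? ✗ → no.
Result: none.

none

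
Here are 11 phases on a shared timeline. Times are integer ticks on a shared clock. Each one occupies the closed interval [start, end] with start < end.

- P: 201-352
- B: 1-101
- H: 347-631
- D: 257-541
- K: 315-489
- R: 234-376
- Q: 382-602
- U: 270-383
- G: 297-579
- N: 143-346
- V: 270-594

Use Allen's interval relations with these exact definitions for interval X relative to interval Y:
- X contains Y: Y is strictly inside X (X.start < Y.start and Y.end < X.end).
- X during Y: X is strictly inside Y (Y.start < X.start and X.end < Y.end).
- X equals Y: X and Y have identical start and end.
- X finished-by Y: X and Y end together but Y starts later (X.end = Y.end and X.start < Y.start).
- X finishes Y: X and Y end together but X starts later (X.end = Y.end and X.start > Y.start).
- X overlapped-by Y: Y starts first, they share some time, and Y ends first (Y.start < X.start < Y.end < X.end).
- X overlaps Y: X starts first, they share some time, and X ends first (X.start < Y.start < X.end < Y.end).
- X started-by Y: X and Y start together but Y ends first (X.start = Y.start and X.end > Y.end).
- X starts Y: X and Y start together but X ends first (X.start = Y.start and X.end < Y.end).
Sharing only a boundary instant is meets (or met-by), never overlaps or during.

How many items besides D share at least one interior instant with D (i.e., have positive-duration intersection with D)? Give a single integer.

Target D = [257, 541].
B [1, 101] → before → no.
G [297, 579] → overlapped-by → counts.
H [347, 631] → overlapped-by → counts.
K [315, 489] → during → counts.
N [143, 346] → overlaps → counts.
P [201, 352] → overlaps → counts.
Q [382, 602] → overlapped-by → counts.
R [234, 376] → overlaps → counts.
U [270, 383] → during → counts.
V [270, 594] → overlapped-by → counts.
Total: 9.

9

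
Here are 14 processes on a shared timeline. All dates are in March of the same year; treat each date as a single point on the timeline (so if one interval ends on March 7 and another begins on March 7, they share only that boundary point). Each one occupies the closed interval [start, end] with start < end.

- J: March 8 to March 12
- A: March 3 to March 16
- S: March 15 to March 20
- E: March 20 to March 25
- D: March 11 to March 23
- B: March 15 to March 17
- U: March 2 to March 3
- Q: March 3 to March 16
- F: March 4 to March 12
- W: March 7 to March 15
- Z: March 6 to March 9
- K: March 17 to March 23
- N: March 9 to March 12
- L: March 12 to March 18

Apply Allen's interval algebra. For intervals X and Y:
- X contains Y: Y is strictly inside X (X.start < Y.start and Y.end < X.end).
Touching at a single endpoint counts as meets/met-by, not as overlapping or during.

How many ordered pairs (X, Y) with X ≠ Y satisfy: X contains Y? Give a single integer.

17

Checking all 182 ordered pairs for relation 'contains'; matching pairs in alphabetical order:
(A, F): A contains F ✓
(A, J): A contains J ✓
(A, N): A contains N ✓
(A, W): A contains W ✓
(A, Z): A contains Z ✓
(D, B): D contains B ✓
(D, L): D contains L ✓
(D, S): D contains S ✓
(F, Z): F contains Z ✓
(L, B): L contains B ✓
(Q, F): Q contains F ✓
(Q, J): Q contains J ✓
(Q, N): Q contains N ✓
(Q, W): Q contains W ✓
(Q, Z): Q contains Z ✓
(W, J): W contains J ✓
(W, N): W contains N ✓
Count: 17.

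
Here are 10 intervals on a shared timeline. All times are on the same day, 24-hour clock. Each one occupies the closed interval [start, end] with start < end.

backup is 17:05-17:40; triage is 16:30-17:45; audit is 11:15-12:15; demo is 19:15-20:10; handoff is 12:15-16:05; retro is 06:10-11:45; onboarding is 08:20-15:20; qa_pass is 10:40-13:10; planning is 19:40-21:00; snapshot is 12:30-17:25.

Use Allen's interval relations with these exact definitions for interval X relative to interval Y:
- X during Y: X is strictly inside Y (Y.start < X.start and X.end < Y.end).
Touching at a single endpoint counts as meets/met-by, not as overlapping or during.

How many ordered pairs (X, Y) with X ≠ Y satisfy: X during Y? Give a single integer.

Checking all 90 ordered pairs for relation 'during'; matching pairs in alphabetical order:
(audit, onboarding): audit during onboarding ✓
(audit, qa_pass): audit during qa_pass ✓
(backup, triage): backup during triage ✓
(qa_pass, onboarding): qa_pass during onboarding ✓
Count: 4.

4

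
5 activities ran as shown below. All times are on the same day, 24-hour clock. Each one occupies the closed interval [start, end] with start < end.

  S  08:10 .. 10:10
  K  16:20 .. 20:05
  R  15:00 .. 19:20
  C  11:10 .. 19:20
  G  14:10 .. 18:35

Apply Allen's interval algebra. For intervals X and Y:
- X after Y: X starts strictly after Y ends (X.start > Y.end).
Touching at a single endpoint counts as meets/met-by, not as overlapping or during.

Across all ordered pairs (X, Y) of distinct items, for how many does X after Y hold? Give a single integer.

4

Checking all 20 ordered pairs for relation 'after'; matching pairs in alphabetical order:
(C, S): C after S ✓
(G, S): G after S ✓
(K, S): K after S ✓
(R, S): R after S ✓
Count: 4.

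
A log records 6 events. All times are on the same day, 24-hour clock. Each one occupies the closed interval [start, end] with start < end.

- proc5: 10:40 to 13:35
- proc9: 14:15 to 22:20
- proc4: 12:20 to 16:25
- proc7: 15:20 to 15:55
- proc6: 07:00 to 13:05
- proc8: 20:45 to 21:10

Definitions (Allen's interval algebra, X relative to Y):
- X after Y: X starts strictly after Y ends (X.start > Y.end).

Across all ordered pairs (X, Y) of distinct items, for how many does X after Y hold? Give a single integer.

8

Checking all 30 ordered pairs for relation 'after'; matching pairs in alphabetical order:
(proc7, proc5): proc7 after proc5 ✓
(proc7, proc6): proc7 after proc6 ✓
(proc8, proc4): proc8 after proc4 ✓
(proc8, proc5): proc8 after proc5 ✓
(proc8, proc6): proc8 after proc6 ✓
(proc8, proc7): proc8 after proc7 ✓
(proc9, proc5): proc9 after proc5 ✓
(proc9, proc6): proc9 after proc6 ✓
Count: 8.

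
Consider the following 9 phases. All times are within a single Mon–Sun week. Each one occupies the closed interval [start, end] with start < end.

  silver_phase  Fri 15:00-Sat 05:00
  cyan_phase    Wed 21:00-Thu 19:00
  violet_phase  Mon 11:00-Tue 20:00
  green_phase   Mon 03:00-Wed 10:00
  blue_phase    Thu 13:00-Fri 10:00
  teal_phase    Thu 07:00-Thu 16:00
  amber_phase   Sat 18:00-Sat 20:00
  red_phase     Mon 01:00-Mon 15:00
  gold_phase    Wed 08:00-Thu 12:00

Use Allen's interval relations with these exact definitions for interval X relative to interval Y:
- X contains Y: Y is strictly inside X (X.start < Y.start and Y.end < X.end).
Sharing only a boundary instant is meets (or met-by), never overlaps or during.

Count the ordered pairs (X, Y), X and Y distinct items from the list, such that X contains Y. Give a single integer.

2

Checking all 72 ordered pairs for relation 'contains'; matching pairs in alphabetical order:
(cyan_phase, teal_phase): cyan_phase contains teal_phase ✓
(green_phase, violet_phase): green_phase contains violet_phase ✓
Count: 2.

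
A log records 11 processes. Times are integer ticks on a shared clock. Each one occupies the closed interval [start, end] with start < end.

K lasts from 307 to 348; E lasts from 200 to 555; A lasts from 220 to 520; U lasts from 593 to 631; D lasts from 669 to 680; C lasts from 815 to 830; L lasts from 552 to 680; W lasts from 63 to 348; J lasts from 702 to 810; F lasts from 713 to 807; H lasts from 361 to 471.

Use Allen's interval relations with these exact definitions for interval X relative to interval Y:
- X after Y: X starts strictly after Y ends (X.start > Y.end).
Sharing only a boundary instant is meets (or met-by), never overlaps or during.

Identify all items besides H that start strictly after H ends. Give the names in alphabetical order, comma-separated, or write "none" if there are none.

C, D, F, J, L, U

Target H = [361, 471].
A [220, 520] → contains → no.
C [815, 830] → after → yes.
D [669, 680] → after → yes.
E [200, 555] → contains → no.
F [713, 807] → after → yes.
J [702, 810] → after → yes.
K [307, 348] → before → no.
L [552, 680] → after → yes.
U [593, 631] → after → yes.
W [63, 348] → before → no.
Result: C, D, F, J, L, U.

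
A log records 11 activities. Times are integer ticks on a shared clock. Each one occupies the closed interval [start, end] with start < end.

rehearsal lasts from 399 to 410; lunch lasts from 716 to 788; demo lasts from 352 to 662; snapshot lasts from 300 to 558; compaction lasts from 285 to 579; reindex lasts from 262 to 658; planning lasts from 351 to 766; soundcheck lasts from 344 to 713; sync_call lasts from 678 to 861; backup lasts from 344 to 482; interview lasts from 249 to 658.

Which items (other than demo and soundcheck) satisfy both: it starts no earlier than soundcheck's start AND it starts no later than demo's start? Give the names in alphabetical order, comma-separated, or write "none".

Conditions: its start is no earlier than soundcheck's start (X.start >= 344) AND its start is no later than demo's start (X.start <= 352).
backup: start 344 >= 344? ✓; start 344 <= 352? ✓ → yes.
compaction: start 285 >= 344? ✗; start 285 <= 352? ✓ → no.
interview: start 249 >= 344? ✗; start 249 <= 352? ✓ → no.
lunch: start 716 >= 344? ✓; start 716 <= 352? ✗ → no.
planning: start 351 >= 344? ✓; start 351 <= 352? ✓ → yes.
rehearsal: start 399 >= 344? ✓; start 399 <= 352? ✗ → no.
reindex: start 262 >= 344? ✗; start 262 <= 352? ✓ → no.
snapshot: start 300 >= 344? ✗; start 300 <= 352? ✓ → no.
sync_call: start 678 >= 344? ✓; start 678 <= 352? ✗ → no.
Result: backup, planning.

backup, planning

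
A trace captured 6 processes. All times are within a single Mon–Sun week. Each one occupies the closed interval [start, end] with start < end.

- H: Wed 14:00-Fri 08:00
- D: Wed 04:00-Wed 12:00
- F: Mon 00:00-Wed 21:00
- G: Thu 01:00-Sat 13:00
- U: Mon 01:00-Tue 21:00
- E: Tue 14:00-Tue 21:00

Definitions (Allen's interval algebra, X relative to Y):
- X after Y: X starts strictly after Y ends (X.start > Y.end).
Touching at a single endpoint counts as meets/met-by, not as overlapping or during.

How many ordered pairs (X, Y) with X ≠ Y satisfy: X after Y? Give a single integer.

Checking all 30 ordered pairs for relation 'after'; matching pairs in alphabetical order:
(D, E): D after E ✓
(D, U): D after U ✓
(G, D): G after D ✓
(G, E): G after E ✓
(G, F): G after F ✓
(G, U): G after U ✓
(H, D): H after D ✓
(H, E): H after E ✓
(H, U): H after U ✓
Count: 9.

9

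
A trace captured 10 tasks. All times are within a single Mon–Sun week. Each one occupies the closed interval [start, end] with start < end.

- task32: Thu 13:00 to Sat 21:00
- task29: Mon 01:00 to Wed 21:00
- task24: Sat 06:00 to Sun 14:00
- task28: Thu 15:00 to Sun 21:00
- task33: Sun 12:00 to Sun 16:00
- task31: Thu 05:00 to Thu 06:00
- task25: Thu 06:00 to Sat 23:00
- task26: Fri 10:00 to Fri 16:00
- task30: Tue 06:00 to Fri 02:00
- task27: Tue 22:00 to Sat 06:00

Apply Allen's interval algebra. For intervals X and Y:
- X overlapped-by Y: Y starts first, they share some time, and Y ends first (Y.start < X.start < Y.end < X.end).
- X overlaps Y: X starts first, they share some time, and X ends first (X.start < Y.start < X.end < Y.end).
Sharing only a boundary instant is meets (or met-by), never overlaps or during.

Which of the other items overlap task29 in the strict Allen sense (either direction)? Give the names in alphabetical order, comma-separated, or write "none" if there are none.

task27, task30

Target task29 = [Mon 01:00, Wed 21:00].
task24 [Sat 06:00, Sun 14:00] → after → no.
task25 [Thu 06:00, Sat 23:00] → after → no.
task26 [Fri 10:00, Fri 16:00] → after → no.
task27 [Tue 22:00, Sat 06:00] → overlapped-by → yes.
task28 [Thu 15:00, Sun 21:00] → after → no.
task30 [Tue 06:00, Fri 02:00] → overlapped-by → yes.
task31 [Thu 05:00, Thu 06:00] → after → no.
task32 [Thu 13:00, Sat 21:00] → after → no.
task33 [Sun 12:00, Sun 16:00] → after → no.
Result: task27, task30.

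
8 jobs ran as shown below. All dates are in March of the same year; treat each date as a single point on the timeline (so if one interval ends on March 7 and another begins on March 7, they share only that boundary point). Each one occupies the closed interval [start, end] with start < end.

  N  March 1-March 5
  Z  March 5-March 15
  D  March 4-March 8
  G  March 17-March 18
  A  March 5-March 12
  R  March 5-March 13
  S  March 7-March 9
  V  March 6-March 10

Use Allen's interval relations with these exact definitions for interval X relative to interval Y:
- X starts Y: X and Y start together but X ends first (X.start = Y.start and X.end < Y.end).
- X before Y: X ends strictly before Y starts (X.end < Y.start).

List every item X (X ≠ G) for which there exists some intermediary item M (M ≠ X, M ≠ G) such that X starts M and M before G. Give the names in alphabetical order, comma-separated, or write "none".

A, R

Target G = [March 17, March 18].
Intermediaries M with M before G: A, D, N, R, S, V, Z.
Via A — items with X starts A: none.
Via D — items with X starts D: none.
Via N — items with X starts N: none.
Via R — items with X starts R: A.
Via S — items with X starts S: none.
Via V — items with X starts V: none.
Via Z — items with X starts Z: A, R.
Union: A, R.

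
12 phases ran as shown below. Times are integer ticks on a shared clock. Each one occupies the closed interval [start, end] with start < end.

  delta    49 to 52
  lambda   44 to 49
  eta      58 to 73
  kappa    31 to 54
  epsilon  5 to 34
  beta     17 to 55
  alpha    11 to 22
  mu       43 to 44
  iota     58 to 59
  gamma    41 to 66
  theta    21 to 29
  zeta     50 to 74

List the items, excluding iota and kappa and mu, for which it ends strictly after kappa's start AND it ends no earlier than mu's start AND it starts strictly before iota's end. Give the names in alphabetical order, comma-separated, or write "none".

beta, delta, eta, gamma, lambda, zeta

Conditions: its end is strictly after kappa's start (X.end > 31) AND its end is no earlier than mu's start (X.end >= 43) AND its start is strictly before iota's end (X.start < 59).
alpha: end 22 > 31? ✗; end 22 >= 43? ✗; start 11 < 59? ✓ → no.
beta: end 55 > 31? ✓; end 55 >= 43? ✓; start 17 < 59? ✓ → yes.
delta: end 52 > 31? ✓; end 52 >= 43? ✓; start 49 < 59? ✓ → yes.
epsilon: end 34 > 31? ✓; end 34 >= 43? ✗; start 5 < 59? ✓ → no.
eta: end 73 > 31? ✓; end 73 >= 43? ✓; start 58 < 59? ✓ → yes.
gamma: end 66 > 31? ✓; end 66 >= 43? ✓; start 41 < 59? ✓ → yes.
lambda: end 49 > 31? ✓; end 49 >= 43? ✓; start 44 < 59? ✓ → yes.
theta: end 29 > 31? ✗; end 29 >= 43? ✗; start 21 < 59? ✓ → no.
zeta: end 74 > 31? ✓; end 74 >= 43? ✓; start 50 < 59? ✓ → yes.
Result: beta, delta, eta, gamma, lambda, zeta.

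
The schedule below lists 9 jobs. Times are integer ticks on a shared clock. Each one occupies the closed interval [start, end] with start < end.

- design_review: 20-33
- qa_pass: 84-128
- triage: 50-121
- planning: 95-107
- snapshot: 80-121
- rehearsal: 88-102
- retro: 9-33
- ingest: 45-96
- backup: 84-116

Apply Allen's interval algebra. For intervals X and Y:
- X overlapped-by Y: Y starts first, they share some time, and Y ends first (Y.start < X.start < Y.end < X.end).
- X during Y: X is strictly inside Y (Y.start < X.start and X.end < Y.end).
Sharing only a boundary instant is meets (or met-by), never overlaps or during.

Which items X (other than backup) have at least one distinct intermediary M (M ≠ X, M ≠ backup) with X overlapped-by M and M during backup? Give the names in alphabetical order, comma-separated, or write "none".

planning

Target backup = [84, 116].
Intermediaries M with M during backup: planning, rehearsal.
Via planning — items with X overlapped-by planning: none.
Via rehearsal — items with X overlapped-by rehearsal: planning.
Union: planning.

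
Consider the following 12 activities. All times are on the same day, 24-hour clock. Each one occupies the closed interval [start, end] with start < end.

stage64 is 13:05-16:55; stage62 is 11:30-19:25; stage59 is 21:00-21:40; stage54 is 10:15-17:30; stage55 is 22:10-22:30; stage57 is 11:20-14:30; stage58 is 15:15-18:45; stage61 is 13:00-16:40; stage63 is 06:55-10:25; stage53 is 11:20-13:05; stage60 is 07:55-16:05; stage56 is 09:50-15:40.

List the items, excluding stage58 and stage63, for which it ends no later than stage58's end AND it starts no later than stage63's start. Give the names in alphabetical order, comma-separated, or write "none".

none

Conditions: its end is no later than stage58's end (X.end <= 18:45) AND its start is no later than stage63's start (X.start <= 06:55).
stage53: end 13:05 <= 18:45? ✓; start 11:20 <= 06:55? ✗ → no.
stage54: end 17:30 <= 18:45? ✓; start 10:15 <= 06:55? ✗ → no.
stage55: end 22:30 <= 18:45? ✗; start 22:10 <= 06:55? ✗ → no.
stage56: end 15:40 <= 18:45? ✓; start 09:50 <= 06:55? ✗ → no.
stage57: end 14:30 <= 18:45? ✓; start 11:20 <= 06:55? ✗ → no.
stage59: end 21:40 <= 18:45? ✗; start 21:00 <= 06:55? ✗ → no.
stage60: end 16:05 <= 18:45? ✓; start 07:55 <= 06:55? ✗ → no.
stage61: end 16:40 <= 18:45? ✓; start 13:00 <= 06:55? ✗ → no.
stage62: end 19:25 <= 18:45? ✗; start 11:30 <= 06:55? ✗ → no.
stage64: end 16:55 <= 18:45? ✓; start 13:05 <= 06:55? ✗ → no.
Result: none.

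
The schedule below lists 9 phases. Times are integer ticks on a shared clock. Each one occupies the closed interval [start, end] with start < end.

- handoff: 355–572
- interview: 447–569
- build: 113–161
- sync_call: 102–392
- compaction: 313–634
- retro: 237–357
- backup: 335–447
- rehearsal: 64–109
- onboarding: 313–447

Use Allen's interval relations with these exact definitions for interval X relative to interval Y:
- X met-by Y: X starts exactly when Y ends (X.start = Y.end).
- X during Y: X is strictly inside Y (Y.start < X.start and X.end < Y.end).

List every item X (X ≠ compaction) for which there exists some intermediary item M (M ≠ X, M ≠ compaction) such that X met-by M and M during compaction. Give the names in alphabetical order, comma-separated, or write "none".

Target compaction = [313, 634].
Intermediaries M with M during compaction: backup, handoff, interview.
Via backup — items with X met-by backup: interview.
Via handoff — items with X met-by handoff: none.
Via interview — items with X met-by interview: none.
Union: interview.

interview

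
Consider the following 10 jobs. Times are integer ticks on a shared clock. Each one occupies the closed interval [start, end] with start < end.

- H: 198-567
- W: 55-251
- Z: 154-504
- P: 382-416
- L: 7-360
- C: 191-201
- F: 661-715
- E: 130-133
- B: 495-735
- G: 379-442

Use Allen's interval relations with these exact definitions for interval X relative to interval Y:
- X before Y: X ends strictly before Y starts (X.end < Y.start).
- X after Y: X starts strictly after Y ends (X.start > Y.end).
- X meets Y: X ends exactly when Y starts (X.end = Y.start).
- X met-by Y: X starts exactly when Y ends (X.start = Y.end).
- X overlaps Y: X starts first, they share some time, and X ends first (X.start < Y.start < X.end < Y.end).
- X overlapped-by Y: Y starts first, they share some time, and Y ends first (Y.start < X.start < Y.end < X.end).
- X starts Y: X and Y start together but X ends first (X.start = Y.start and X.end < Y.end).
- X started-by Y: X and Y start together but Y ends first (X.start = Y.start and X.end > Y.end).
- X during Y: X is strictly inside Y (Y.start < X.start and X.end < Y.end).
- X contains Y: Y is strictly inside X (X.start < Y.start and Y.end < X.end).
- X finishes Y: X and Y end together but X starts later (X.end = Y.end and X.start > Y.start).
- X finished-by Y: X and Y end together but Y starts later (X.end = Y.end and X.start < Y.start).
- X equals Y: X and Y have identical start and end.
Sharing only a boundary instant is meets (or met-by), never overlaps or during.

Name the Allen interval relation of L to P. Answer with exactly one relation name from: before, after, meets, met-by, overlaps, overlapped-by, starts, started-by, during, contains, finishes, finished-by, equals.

before

L = [7, 360]; P = [382, 416].
Compare endpoints: L.start < P.start, L.start < P.end, L.end < P.start, L.end < P.end.
That pattern is 'before'.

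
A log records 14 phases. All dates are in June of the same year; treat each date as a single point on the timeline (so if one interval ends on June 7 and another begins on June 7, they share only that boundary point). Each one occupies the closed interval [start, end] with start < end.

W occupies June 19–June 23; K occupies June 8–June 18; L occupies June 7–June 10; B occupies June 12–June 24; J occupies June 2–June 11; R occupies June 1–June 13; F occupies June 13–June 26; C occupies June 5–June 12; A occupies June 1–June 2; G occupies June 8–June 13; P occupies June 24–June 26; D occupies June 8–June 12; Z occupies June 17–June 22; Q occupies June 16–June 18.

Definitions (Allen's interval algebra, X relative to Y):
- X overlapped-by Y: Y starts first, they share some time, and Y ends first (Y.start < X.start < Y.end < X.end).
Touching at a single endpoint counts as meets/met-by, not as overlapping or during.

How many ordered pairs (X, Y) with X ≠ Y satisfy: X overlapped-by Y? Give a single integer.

Checking all 182 ordered pairs for relation 'overlapped-by'; matching pairs in alphabetical order:
(B, G): B overlapped-by G ✓
(B, K): B overlapped-by K ✓
(B, R): B overlapped-by R ✓
(C, J): C overlapped-by J ✓
(D, J): D overlapped-by J ✓
(D, L): D overlapped-by L ✓
(F, B): F overlapped-by B ✓
(F, K): F overlapped-by K ✓
(G, C): G overlapped-by C ✓
(G, J): G overlapped-by J ✓
(G, L): G overlapped-by L ✓
(K, C): K overlapped-by C ✓
(K, J): K overlapped-by J ✓
(K, L): K overlapped-by L ✓
(K, R): K overlapped-by R ✓
(W, Z): W overlapped-by Z ✓
(Z, K): Z overlapped-by K ✓
(Z, Q): Z overlapped-by Q ✓
Count: 18.

18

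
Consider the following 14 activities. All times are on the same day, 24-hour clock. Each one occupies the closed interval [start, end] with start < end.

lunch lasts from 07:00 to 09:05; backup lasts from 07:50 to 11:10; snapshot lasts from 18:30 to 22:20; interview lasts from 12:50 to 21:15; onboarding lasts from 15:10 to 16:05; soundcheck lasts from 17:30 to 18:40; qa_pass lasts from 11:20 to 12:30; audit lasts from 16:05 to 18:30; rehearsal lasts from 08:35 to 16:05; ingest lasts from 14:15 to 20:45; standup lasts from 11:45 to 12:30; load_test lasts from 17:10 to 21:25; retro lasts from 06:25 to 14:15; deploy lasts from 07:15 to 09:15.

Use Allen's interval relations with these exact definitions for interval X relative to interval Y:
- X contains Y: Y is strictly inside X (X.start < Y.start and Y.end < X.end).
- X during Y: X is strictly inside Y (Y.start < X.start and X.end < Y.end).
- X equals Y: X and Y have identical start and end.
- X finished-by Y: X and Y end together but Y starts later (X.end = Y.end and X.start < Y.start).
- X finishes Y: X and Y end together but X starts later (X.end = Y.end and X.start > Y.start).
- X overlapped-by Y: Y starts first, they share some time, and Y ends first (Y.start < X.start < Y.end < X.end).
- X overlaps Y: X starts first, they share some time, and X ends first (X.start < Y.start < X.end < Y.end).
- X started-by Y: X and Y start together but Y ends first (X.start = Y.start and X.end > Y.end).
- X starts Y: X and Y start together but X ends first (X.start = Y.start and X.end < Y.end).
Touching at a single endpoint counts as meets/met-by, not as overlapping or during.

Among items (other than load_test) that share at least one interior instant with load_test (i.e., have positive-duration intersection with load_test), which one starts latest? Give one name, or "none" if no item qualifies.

Target load_test = [17:10, 21:25].
audit [16:05, 18:30] → overlaps → candidate.
backup [07:50, 11:10] → before → excluded.
deploy [07:15, 09:15] → before → excluded.
ingest [14:15, 20:45] → overlaps → candidate.
interview [12:50, 21:15] → overlaps → candidate.
lunch [07:00, 09:05] → before → excluded.
onboarding [15:10, 16:05] → before → excluded.
qa_pass [11:20, 12:30] → before → excluded.
rehearsal [08:35, 16:05] → before → excluded.
retro [06:25, 14:15] → before → excluded.
snapshot [18:30, 22:20] → overlapped-by → candidate.
soundcheck [17:30, 18:40] → during → candidate.
standup [11:45, 12:30] → before → excluded.
Among candidates, latest start is 18:30 → snapshot.

snapshot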